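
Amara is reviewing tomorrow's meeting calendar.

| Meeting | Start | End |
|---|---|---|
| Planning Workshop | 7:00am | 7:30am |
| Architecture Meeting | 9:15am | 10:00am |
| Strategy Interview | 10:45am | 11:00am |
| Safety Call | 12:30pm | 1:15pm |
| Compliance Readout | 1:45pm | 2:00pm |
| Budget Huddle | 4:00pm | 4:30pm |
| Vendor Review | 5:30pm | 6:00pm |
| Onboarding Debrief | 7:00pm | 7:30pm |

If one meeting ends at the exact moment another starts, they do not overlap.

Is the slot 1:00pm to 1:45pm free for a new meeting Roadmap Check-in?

Planning Workshop: ends 7:30am at or before Roadmap Check-in starts 1:00pm → clear.
Architecture Meeting: ends 10:00am at or before Roadmap Check-in starts 1:00pm → clear.
Strategy Interview: ends 11:00am at or before Roadmap Check-in starts 1:00pm → clear.
Safety Call: starts 12:30pm before Roadmap Check-in ends 1:45pm, and ends 1:15pm after Roadmap Check-in starts 1:00pm → overlap.
Compliance Readout: starts 1:45pm at or after Roadmap Check-in ends 1:45pm → clear.
Budget Huddle: starts 4:00pm at or after Roadmap Check-in ends 1:45pm → clear.
Vendor Review: starts 5:30pm at or after Roadmap Check-in ends 1:45pm → clear.
Onboarding Debrief: starts 7:00pm at or after Roadmap Check-in ends 1:45pm → clear.
Roadmap Check-in overlaps Safety Call.

No — it overlaps Safety Call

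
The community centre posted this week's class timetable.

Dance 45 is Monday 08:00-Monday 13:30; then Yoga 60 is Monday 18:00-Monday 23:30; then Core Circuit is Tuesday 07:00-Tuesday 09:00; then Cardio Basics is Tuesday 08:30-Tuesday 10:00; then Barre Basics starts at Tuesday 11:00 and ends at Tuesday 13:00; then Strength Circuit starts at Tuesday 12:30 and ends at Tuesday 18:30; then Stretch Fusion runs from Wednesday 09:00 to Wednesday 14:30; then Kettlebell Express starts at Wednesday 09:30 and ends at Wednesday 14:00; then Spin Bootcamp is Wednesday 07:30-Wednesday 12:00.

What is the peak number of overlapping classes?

3

Sweep the timeline, counting +1 at each start and −1 at each end (ends before starts at a tie):
Monday 08:00 start Dance 45 → 1
Monday 13:30 end Dance 45 → 0
Monday 18:00 start Yoga 60 → 1
Monday 23:30 end Yoga 60 → 0
Tuesday 07:00 start Core Circuit → 1
Tuesday 08:30 start Cardio Basics → 2
Tuesday 09:00 end Core Circuit → 1
Tuesday 10:00 end Cardio Basics → 0
Tuesday 11:00 start Barre Basics → 1
Tuesday 12:30 start Strength Circuit → 2
Tuesday 13:00 end Barre Basics → 1
Tuesday 18:30 end Strength Circuit → 0
Wednesday 07:30 start Spin Bootcamp → 1
Wednesday 09:00 start Stretch Fusion → 2
Wednesday 09:30 start Kettlebell Express → 3
Wednesday 12:00 end Spin Bootcamp → 2
Wednesday 14:00 end Kettlebell Express → 1
Wednesday 14:30 end Stretch Fusion → 0
Peak is 3, at Wednesday 09:30 (Kettlebell Express, Spin Bootcamp, Stretch Fusion).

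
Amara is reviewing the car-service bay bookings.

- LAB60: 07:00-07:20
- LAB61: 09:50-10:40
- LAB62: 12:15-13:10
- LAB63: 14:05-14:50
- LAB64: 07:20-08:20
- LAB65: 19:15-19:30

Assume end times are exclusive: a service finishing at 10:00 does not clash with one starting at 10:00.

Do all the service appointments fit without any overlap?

Yes

Two intervals overlap when each starts before the other ends.
Sorted by start: LAB60, LAB64, LAB61, LAB62, LAB63, LAB65.
LAB64 starts exactly when LAB60 ends (back-to-back, no overlap) — done with LAB60.
LAB61 starts after LAB64 ends — done with LAB64.
LAB62 starts after LAB61 ends — done with LAB61.
LAB63 starts after LAB62 ends — done with LAB62.
LAB65 starts after LAB63 ends.
Every pair is clear; the schedule has no overlaps.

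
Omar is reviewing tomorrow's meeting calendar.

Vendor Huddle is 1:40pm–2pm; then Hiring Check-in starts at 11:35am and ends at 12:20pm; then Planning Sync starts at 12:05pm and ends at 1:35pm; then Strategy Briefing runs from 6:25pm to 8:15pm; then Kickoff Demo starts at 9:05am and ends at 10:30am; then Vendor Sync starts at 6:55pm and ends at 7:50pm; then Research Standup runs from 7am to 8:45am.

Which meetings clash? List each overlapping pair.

Hiring Check-in & Planning Sync, Strategy Briefing & Vendor Sync

Two intervals overlap when each starts before the other ends.
Sorted by start: Research Standup, Kickoff Demo, Hiring Check-in, Planning Sync, Vendor Huddle, Strategy Briefing, Vendor Sync.
Kickoff Demo starts after Research Standup ends, so nothing later overlaps Research Standup either.
Hiring Check-in starts after Kickoff Demo ends, so nothing later overlaps Kickoff Demo either.
Planning Sync starts before Hiring Check-in ends → Hiring Check-in and Planning Sync overlap.
Vendor Huddle starts after Hiring Check-in ends, so nothing later overlaps Hiring Check-in either.
Vendor Huddle starts after Planning Sync ends, so nothing later overlaps Planning Sync either.
Strategy Briefing starts after Vendor Huddle ends, so nothing later overlaps Vendor Huddle either.
Vendor Sync starts before Strategy Briefing ends → Strategy Briefing and Vendor Sync overlap.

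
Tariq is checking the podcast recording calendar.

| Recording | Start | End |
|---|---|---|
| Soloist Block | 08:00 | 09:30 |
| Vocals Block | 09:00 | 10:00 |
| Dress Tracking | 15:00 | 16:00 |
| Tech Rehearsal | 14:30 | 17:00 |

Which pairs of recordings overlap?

Dress Tracking & Tech Rehearsal, Soloist Block & Vocals Block

Sorted by start: Soloist Block, Vocals Block, Tech Rehearsal, Dress Tracking.
Vocals Block starts before Soloist Block ends → Soloist Block and Vocals Block overlap.
Tech Rehearsal starts after Soloist Block ends — done with Soloist Block.
Tech Rehearsal starts after Vocals Block ends — done with Vocals Block.
Dress Tracking starts before Tech Rehearsal ends → Tech Rehearsal and Dress Tracking overlap.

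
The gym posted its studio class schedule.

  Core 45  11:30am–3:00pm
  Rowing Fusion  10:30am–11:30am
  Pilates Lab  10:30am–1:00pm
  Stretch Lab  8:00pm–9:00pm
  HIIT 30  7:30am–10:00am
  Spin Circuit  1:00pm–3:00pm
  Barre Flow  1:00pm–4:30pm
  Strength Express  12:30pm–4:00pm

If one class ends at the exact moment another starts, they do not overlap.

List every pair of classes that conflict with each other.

Barre Flow & Core 45, Barre Flow & Spin Circuit, Barre Flow & Strength Express, Core 45 & Pilates Lab, Core 45 & Spin Circuit, Core 45 & Strength Express, Pilates Lab & Rowing Fusion, Pilates Lab & Strength Express, Spin Circuit & Strength Express

Sorted by start: HIIT 30, Pilates Lab, Rowing Fusion, Core 45, Strength Express, Spin Circuit, Barre Flow, Stretch Lab.
Pilates Lab starts after HIIT 30 ends, so HIIT 30 has no further overlaps.
Rowing Fusion starts before Pilates Lab ends → Pilates Lab and Rowing Fusion overlap.
Core 45 starts before Pilates Lab ends → Pilates Lab and Core 45 overlap.
Strength Express starts before Pilates Lab ends → Pilates Lab and Strength Express overlap.
Spin Circuit starts exactly when Pilates Lab ends (back-to-back, no overlap), so Pilates Lab has no further overlaps.
Core 45 starts exactly when Rowing Fusion ends (back-to-back, no overlap), so Rowing Fusion has no further overlaps.
Strength Express starts before Core 45 ends → Core 45 and Strength Express overlap.
Spin Circuit starts before Core 45 ends → Core 45 and Spin Circuit overlap.
Barre Flow starts before Core 45 ends → Core 45 and Barre Flow overlap.
Stretch Lab starts after Core 45 ends.
Spin Circuit starts before Strength Express ends → Strength Express and Spin Circuit overlap.
Barre Flow starts before Strength Express ends → Strength Express and Barre Flow overlap.
Stretch Lab starts after Strength Express ends.
Barre Flow starts before Spin Circuit ends → Spin Circuit and Barre Flow overlap.
Stretch Lab starts after Spin Circuit ends.
Stretch Lab starts after Barre Flow ends.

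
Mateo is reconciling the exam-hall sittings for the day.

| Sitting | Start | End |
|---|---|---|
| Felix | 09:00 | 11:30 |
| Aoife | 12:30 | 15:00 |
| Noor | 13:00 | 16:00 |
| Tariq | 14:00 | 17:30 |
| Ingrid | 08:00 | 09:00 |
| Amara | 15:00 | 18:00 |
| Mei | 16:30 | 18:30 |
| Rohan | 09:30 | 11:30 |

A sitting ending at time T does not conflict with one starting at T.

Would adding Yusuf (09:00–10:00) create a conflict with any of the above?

Yes — it overlaps Felix, Rohan

Ingrid: ends 09:00 at or before Yusuf starts 09:00 → clear.
Felix: starts 09:00 before Yusuf ends 10:00, and ends 11:30 after Yusuf starts 09:00 → overlap.
Rohan: starts 09:30 before Yusuf ends 10:00, and ends 11:30 after Yusuf starts 09:00 → overlap.
Aoife: starts 12:30 at or after Yusuf ends 10:00 → clear.
Noor: starts 13:00 at or after Yusuf ends 10:00 → clear.
Tariq: starts 14:00 at or after Yusuf ends 10:00 → clear.
Amara: starts 15:00 at or after Yusuf ends 10:00 → clear.
Mei: starts 16:30 at or after Yusuf ends 10:00 → clear.
Yusuf overlaps Rohan, Felix.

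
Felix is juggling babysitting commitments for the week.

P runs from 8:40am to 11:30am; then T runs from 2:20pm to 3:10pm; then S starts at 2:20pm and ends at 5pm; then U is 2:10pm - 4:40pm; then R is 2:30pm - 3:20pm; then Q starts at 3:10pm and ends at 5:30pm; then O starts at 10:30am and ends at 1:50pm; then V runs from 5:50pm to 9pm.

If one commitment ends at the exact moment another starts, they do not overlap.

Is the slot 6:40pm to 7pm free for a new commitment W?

P: ends 11:30am at or before W starts 6:40pm → clear.
O: ends 1:50pm at or before W starts 6:40pm → clear.
U: ends 4:40pm at or before W starts 6:40pm → clear.
S: ends 5pm at or before W starts 6:40pm → clear.
T: ends 3:10pm at or before W starts 6:40pm → clear.
R: ends 3:20pm at or before W starts 6:40pm → clear.
Q: ends 5:30pm at or before W starts 6:40pm → clear.
V: starts 5:50pm before W ends 7pm, and ends 9pm after W starts 6:40pm → overlap.
W overlaps V.

No — it overlaps V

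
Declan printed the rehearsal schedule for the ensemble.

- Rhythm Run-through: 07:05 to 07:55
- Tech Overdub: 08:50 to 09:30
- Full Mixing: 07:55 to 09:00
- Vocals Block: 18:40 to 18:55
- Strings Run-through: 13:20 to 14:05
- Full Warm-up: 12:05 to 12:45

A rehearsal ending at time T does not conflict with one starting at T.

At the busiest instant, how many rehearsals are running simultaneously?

Sort all start/end points and keep a running count:
07:05 start Rhythm Run-through → 1
07:55 end Rhythm Run-through → 0
07:55 start Full Mixing → 1
08:50 start Tech Overdub → 2
09:00 end Full Mixing → 1
09:30 end Tech Overdub → 0
12:05 start Full Warm-up → 1
12:45 end Full Warm-up → 0
13:20 start Strings Run-through → 1
14:05 end Strings Run-through → 0
18:40 start Vocals Block → 1
18:55 end Vocals Block → 0
Peak is 2, at 08:50 (Full Mixing, Tech Overdub).

2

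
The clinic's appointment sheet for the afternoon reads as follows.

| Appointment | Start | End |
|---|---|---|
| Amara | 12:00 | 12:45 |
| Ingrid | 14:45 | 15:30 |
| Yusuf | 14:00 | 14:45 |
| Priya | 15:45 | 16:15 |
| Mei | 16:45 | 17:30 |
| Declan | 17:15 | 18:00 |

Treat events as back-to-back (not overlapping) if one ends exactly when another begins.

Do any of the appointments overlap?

Yes

Check each pair: they overlap iff neither finishes before the other starts.
Sorted by start: Amara, Yusuf, Ingrid, Priya, Mei, Declan.
Yusuf starts after Amara ends; Amara is clear from here.
Ingrid starts exactly when Yusuf ends (back-to-back, no overlap); Yusuf is clear from here.
Priya starts after Ingrid ends; Ingrid is clear from here.
Mei starts after Priya ends; Priya is clear from here.
Declan starts before Mei ends → Mei and Declan overlap.
That's a conflict, so the schedule is not conflict-free.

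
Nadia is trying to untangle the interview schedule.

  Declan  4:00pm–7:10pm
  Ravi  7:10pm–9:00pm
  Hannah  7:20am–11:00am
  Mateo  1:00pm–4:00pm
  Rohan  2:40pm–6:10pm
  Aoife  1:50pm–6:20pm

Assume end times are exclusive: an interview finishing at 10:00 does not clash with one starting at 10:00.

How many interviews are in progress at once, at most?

Walk through starts and ends in time order (an end at T is processed before a start at T):
7:20am start Hannah → 1
11:00am end Hannah → 0
1:00pm start Mateo → 1
1:50pm start Aoife → 2
2:40pm start Rohan → 3
4:00pm end Mateo → 2
4:00pm start Declan → 3
6:10pm end Rohan → 2
6:20pm end Aoife → 1
7:10pm end Declan → 0
7:10pm start Ravi → 1
9:00pm end Ravi → 0
Peak is 3, at 2:40pm (Aoife, Mateo, Rohan).

3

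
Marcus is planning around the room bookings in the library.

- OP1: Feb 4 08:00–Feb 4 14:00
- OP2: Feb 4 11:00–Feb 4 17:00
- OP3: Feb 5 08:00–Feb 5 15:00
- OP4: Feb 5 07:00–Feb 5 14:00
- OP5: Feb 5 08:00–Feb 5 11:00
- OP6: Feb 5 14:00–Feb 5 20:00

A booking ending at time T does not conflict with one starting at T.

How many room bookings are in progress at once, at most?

Walk through starts and ends in time order (an end at T is processed before a start at T):
Feb 4 08:00 start OP1 → 1
Feb 4 11:00 start OP2 → 2
Feb 4 14:00 end OP1 → 1
Feb 4 17:00 end OP2 → 0
Feb 5 07:00 start OP4 → 1
Feb 5 08:00 start OP3 → 2
Feb 5 08:00 start OP5 → 3
Feb 5 11:00 end OP5 → 2
Feb 5 14:00 end OP4 → 1
Feb 5 14:00 start OP6 → 2
Feb 5 15:00 end OP3 → 1
Feb 5 20:00 end OP6 → 0
Peak is 3, at Feb 5 08:00 (OP3, OP4, OP5).

3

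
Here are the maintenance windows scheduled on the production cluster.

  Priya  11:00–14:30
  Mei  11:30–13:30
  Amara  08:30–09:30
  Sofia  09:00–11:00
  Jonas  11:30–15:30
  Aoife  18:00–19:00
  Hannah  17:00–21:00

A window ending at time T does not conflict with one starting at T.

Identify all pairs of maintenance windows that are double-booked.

Amara & Sofia, Aoife & Hannah, Jonas & Mei, Jonas & Priya, Mei & Priya

Sorted by start: Amara, Sofia, Priya, Mei, Jonas, Hannah, Aoife.
Sofia starts before Amara ends → Amara and Sofia overlap.
Priya starts after Amara ends; Amara is clear from here.
Priya starts exactly when Sofia ends (back-to-back, no overlap); Sofia is clear from here.
Mei starts before Priya ends → Priya and Mei overlap.
Jonas starts before Priya ends → Priya and Jonas overlap.
Hannah starts after Priya ends; Priya is clear from here.
Jonas starts before Mei ends → Mei and Jonas overlap.
Hannah starts after Mei ends; Mei is clear from here.
Hannah starts after Jonas ends; Jonas is clear from here.
Aoife starts before Hannah ends → Hannah and Aoife overlap.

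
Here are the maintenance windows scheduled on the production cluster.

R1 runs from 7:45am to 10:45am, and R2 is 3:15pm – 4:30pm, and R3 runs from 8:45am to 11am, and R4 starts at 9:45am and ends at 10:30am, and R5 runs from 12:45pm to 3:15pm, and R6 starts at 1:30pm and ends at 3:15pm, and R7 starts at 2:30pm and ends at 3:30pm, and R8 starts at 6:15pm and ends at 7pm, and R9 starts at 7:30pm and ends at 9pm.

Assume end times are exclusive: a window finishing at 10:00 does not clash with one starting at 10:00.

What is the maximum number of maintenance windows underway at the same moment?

Walk through starts and ends in time order (an end at T is processed before a start at T):
7:45am start R1 → 1
8:45am start R3 → 2
9:45am start R4 → 3
10:30am end R4 → 2
10:45am end R1 → 1
11am end R3 → 0
12:45pm start R5 → 1
1:30pm start R6 → 2
2:30pm start R7 → 3
3:15pm end R5 → 2
3:15pm end R6 → 1
3:15pm start R2 → 2
3:30pm end R7 → 1
4:30pm end R2 → 0
6:15pm start R8 → 1
7pm end R8 → 0
7:30pm start R9 → 1
9pm end R9 → 0
Peak is 3, at 9:45am (R1, R3, R4).

3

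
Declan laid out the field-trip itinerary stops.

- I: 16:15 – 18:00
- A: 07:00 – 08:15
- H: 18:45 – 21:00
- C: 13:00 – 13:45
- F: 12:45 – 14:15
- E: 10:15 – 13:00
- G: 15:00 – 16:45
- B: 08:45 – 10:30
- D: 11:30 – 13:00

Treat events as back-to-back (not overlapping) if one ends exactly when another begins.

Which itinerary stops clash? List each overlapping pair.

Sorted by start: A, B, E, D, F, C, G, I, H.
B starts after A ends, so A has no further overlaps.
E starts before B ends → B and E overlap.
D starts after B ends, so B has no further overlaps.
D starts before E ends → E and D overlap.
F starts before E ends → E and F overlap.
C starts exactly when E ends (back-to-back, no overlap), so E has no further overlaps.
F starts before D ends → D and F overlap.
C starts exactly when D ends (back-to-back, no overlap), so D has no further overlaps.
C starts before F ends → F and C overlap.
G starts after F ends, so F has no further overlaps.
G starts after C ends, so C has no further overlaps.
I starts before G ends → G and I overlap.
H starts after G ends.
H starts after I ends.

B & E, C & F, D & E, D & F, E & F, G & I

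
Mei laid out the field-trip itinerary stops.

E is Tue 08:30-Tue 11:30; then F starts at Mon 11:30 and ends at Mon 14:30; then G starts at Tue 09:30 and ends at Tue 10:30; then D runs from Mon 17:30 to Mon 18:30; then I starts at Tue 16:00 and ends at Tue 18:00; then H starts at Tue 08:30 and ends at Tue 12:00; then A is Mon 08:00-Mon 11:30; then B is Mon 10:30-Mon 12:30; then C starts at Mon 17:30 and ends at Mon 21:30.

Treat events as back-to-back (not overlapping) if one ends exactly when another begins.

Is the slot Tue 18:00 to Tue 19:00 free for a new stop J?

Yes — the slot is free

A: ends Mon 11:30 at or before J starts Tue 18:00 → clear.
B: ends Mon 12:30 at or before J starts Tue 18:00 → clear.
F: ends Mon 14:30 at or before J starts Tue 18:00 → clear.
C: ends Mon 21:30 at or before J starts Tue 18:00 → clear.
D: ends Mon 18:30 at or before J starts Tue 18:00 → clear.
E: ends Tue 11:30 at or before J starts Tue 18:00 → clear.
H: ends Tue 12:00 at or before J starts Tue 18:00 → clear.
G: ends Tue 10:30 at or before J starts Tue 18:00 → clear.
I: ends Tue 18:00 at or before J starts Tue 18:00 → clear.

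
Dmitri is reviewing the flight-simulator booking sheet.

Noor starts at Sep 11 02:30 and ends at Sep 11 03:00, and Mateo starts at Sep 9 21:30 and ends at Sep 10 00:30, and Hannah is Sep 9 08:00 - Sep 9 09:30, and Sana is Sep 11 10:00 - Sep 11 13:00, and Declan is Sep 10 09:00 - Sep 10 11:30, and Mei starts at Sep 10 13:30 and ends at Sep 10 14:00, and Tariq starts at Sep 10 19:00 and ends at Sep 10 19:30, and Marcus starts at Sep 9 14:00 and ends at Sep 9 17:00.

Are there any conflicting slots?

Two intervals overlap when each starts before the other ends.
Sorted by start: Hannah, Marcus, Mateo, Declan, Mei, Tariq, Noor, Sana.
Marcus starts after Hannah ends — done with Hannah.
Mateo starts after Marcus ends — done with Marcus.
Declan starts after Mateo ends — done with Mateo.
Mei starts after Declan ends — done with Declan.
Tariq starts after Mei ends — done with Mei.
Noor starts after Tariq ends — done with Tariq.
Sana starts after Noor ends.
Every pair is clear; the schedule has no overlaps.

No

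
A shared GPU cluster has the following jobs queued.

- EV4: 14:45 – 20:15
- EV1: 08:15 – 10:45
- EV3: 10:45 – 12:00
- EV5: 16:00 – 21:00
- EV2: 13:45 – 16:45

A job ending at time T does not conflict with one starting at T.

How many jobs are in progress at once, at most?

3

Sort all start/end points and keep a running count:
08:15 start EV1 → 1
10:45 end EV1 → 0
10:45 start EV3 → 1
12:00 end EV3 → 0
13:45 start EV2 → 1
14:45 start EV4 → 2
16:00 start EV5 → 3
16:45 end EV2 → 2
20:15 end EV4 → 1
21:00 end EV5 → 0
Peak is 3, at 16:00 (EV2, EV4, EV5).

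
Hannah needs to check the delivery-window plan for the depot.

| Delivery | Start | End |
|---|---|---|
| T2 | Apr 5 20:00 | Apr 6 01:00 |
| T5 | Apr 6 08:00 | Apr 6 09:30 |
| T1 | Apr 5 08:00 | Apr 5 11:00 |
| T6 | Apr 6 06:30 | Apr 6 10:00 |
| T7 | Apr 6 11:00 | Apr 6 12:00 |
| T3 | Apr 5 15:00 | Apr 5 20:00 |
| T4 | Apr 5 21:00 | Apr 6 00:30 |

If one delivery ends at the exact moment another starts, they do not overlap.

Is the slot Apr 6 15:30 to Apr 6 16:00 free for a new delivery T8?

Yes — the slot is free

T1: ends Apr 5 11:00 at or before T8 starts Apr 6 15:30 → clear.
T3: ends Apr 5 20:00 at or before T8 starts Apr 6 15:30 → clear.
T2: ends Apr 6 01:00 at or before T8 starts Apr 6 15:30 → clear.
T4: ends Apr 6 00:30 at or before T8 starts Apr 6 15:30 → clear.
T6: ends Apr 6 10:00 at or before T8 starts Apr 6 15:30 → clear.
T5: ends Apr 6 09:30 at or before T8 starts Apr 6 15:30 → clear.
T7: ends Apr 6 12:00 at or before T8 starts Apr 6 15:30 → clear.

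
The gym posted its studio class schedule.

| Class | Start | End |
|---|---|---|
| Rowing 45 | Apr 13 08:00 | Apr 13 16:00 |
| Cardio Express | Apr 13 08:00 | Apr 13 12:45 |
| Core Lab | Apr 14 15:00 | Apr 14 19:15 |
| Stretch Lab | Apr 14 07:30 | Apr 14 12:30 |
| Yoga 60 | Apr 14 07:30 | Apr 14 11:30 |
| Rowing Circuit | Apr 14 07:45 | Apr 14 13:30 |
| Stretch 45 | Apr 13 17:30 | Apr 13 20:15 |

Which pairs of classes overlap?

Two intervals overlap when each starts before the other ends.
Sorted by start: Cardio Express, Rowing 45, Stretch 45, Stretch Lab, Yoga 60, Rowing Circuit, Core Lab.
Rowing 45 starts before Cardio Express ends → Cardio Express and Rowing 45 overlap.
Stretch 45 starts after Cardio Express ends, so nothing later overlaps Cardio Express either.
Stretch 45 starts after Rowing 45 ends, so nothing later overlaps Rowing 45 either.
Stretch Lab starts after Stretch 45 ends, so nothing later overlaps Stretch 45 either.
Yoga 60 starts before Stretch Lab ends → Stretch Lab and Yoga 60 overlap.
Rowing Circuit starts before Stretch Lab ends → Stretch Lab and Rowing Circuit overlap.
Core Lab starts after Stretch Lab ends.
Rowing Circuit starts before Yoga 60 ends → Yoga 60 and Rowing Circuit overlap.
Core Lab starts after Yoga 60 ends.
Core Lab starts after Rowing Circuit ends.

Cardio Express & Rowing 45, Rowing Circuit & Stretch Lab, Rowing Circuit & Yoga 60, Stretch Lab & Yoga 60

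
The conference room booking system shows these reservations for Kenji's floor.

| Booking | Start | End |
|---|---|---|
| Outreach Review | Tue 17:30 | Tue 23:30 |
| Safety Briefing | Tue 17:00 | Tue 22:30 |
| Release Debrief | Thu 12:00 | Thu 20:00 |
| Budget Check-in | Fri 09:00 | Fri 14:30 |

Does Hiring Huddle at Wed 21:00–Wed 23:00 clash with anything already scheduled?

Safety Briefing: ends Tue 22:30 at or before Hiring Huddle starts Wed 21:00 → clear.
Outreach Review: ends Tue 23:30 at or before Hiring Huddle starts Wed 21:00 → clear.
Release Debrief: starts Thu 12:00 at or after Hiring Huddle ends Wed 23:00 → clear.
Budget Check-in: starts Fri 09:00 at or after Hiring Huddle ends Wed 23:00 → clear.

No — it doesn't clash with anything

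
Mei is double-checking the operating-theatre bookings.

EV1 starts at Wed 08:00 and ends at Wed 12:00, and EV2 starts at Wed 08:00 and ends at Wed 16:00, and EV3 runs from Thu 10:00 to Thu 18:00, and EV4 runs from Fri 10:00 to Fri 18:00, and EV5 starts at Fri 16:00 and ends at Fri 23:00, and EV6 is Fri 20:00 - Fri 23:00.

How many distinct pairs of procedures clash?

Sorted by start: EV1, EV2, EV3, EV4, EV5, EV6.
EV2 starts before EV1 ends → EV1 and EV2 overlap.
EV3 starts after EV1 ends, so EV1 has no further overlaps.
EV3 starts after EV2 ends, so EV2 has no further overlaps.
EV4 starts after EV3 ends, so EV3 has no further overlaps.
EV5 starts before EV4 ends → EV4 and EV5 overlap.
EV6 starts after EV4 ends.
EV6 starts before EV5 ends → EV5 and EV6 overlap.
Overlapping pairs: EV1 & EV2, EV4 & EV5, EV5 & EV6 — 3 in total.

3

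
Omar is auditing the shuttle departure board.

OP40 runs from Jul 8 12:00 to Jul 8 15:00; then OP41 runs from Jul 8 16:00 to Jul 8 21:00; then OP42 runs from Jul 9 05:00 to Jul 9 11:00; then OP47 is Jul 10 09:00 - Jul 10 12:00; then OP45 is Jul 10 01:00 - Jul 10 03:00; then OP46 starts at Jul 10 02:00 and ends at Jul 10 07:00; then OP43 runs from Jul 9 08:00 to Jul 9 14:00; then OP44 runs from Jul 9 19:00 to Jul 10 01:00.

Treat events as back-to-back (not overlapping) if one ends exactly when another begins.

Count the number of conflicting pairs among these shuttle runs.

2

Check each pair: they overlap iff neither finishes before the other starts.
Sorted by start: OP40, OP41, OP42, OP43, OP44, OP45, OP46, OP47.
OP41 starts after OP40 ends, so OP40 has no further overlaps.
OP42 starts after OP41 ends, so OP41 has no further overlaps.
OP43 starts before OP42 ends → OP42 and OP43 overlap.
OP44 starts after OP42 ends, so OP42 has no further overlaps.
OP44 starts after OP43 ends, so OP43 has no further overlaps.
OP45 starts exactly when OP44 ends (back-to-back, no overlap), so OP44 has no further overlaps.
OP46 starts before OP45 ends → OP45 and OP46 overlap.
OP47 starts after OP45 ends.
OP47 starts after OP46 ends.
Overlapping pairs: OP42 & OP43, OP45 & OP46 — 2 in total.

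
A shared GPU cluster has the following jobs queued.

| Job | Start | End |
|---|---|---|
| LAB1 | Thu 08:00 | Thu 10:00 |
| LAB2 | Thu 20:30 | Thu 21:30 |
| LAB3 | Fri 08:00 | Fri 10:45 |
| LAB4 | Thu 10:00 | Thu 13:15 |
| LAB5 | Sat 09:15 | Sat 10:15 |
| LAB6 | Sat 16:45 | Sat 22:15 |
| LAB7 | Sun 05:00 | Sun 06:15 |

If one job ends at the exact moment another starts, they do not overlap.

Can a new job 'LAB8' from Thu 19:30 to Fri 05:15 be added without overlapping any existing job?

No — it overlaps LAB2

LAB1: ends Thu 10:00 at or before LAB8 starts Thu 19:30 → clear.
LAB4: ends Thu 13:15 at or before LAB8 starts Thu 19:30 → clear.
LAB2: starts Thu 20:30 before LAB8 ends Fri 05:15, and ends Thu 21:30 after LAB8 starts Thu 19:30 → overlap.
LAB3: starts Fri 08:00 at or after LAB8 ends Fri 05:15 → clear.
LAB5: starts Sat 09:15 at or after LAB8 ends Fri 05:15 → clear.
LAB6: starts Sat 16:45 at or after LAB8 ends Fri 05:15 → clear.
LAB7: starts Sun 05:00 at or after LAB8 ends Fri 05:15 → clear.
LAB8 overlaps LAB2.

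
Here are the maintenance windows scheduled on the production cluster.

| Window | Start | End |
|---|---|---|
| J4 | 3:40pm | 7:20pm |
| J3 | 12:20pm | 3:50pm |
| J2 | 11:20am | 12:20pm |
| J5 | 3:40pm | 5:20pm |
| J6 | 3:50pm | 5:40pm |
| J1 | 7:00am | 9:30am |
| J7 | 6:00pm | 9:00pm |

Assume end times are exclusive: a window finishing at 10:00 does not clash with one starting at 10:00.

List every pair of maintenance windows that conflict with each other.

J3 & J4, J3 & J5, J4 & J5, J4 & J6, J4 & J7, J5 & J6

Sorted by start: J1, J2, J3, J4, J5, J6, J7.
J2 starts after J1 ends; J1 is clear from here.
J3 starts exactly when J2 ends (back-to-back, no overlap); J2 is clear from here.
J4 starts before J3 ends → J3 and J4 overlap.
J5 starts before J3 ends → J3 and J5 overlap.
J6 starts exactly when J3 ends (back-to-back, no overlap); J3 is clear from here.
J5 starts before J4 ends → J4 and J5 overlap.
J6 starts before J4 ends → J4 and J6 overlap.
J7 starts before J4 ends → J4 and J7 overlap.
J6 starts before J5 ends → J5 and J6 overlap.
J7 starts after J5 ends.
J7 starts after J6 ends.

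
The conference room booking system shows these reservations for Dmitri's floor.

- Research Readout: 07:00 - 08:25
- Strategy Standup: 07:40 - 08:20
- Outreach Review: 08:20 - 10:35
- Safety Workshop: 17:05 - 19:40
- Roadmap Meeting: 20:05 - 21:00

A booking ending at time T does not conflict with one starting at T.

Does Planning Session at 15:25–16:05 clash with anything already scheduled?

Research Readout: ends 08:25 at or before Planning Session starts 15:25 → clear.
Strategy Standup: ends 08:20 at or before Planning Session starts 15:25 → clear.
Outreach Review: ends 10:35 at or before Planning Session starts 15:25 → clear.
Safety Workshop: starts 17:05 at or after Planning Session ends 16:05 → clear.
Roadmap Meeting: starts 20:05 at or after Planning Session ends 16:05 → clear.

No — it doesn't clash with anything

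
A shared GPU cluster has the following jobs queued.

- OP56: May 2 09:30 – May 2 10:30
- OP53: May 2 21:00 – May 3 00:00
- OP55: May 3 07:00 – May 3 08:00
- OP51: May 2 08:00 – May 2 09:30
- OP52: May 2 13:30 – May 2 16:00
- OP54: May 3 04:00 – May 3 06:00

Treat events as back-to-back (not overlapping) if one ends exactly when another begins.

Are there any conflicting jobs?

Sorted by start: OP51, OP56, OP52, OP53, OP54, OP55.
OP56 starts exactly when OP51 ends (back-to-back, no overlap); OP51 is clear from here.
OP52 starts after OP56 ends; OP56 is clear from here.
OP53 starts after OP52 ends; OP52 is clear from here.
OP54 starts after OP53 ends; OP53 is clear from here.
OP55 starts after OP54 ends.
Every pair is clear; the schedule has no overlaps.

No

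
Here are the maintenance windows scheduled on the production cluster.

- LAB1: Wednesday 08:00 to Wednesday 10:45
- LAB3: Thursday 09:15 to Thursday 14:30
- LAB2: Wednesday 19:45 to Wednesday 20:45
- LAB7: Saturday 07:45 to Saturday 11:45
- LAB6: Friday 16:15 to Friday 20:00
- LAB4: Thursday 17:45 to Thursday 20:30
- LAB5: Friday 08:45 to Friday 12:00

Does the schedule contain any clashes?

No

Sorted by start: LAB1, LAB2, LAB3, LAB4, LAB5, LAB6, LAB7.
LAB2 starts after LAB1 ends, so nothing later overlaps LAB1 either.
LAB3 starts after LAB2 ends, so nothing later overlaps LAB2 either.
LAB4 starts after LAB3 ends, so nothing later overlaps LAB3 either.
LAB5 starts after LAB4 ends, so nothing later overlaps LAB4 either.
LAB6 starts after LAB5 ends, so nothing later overlaps LAB5 either.
LAB7 starts after LAB6 ends.
Every pair is clear; the schedule has no overlaps.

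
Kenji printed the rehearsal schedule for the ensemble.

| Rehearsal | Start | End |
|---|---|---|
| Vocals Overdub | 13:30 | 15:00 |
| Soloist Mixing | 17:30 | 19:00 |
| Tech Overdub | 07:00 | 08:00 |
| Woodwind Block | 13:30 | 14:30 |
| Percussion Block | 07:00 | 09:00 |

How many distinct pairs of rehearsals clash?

2

Two intervals overlap when each starts before the other ends.
Sorted by start: Tech Overdub, Percussion Block, Woodwind Block, Vocals Overdub, Soloist Mixing.
Percussion Block starts before Tech Overdub ends → Tech Overdub and Percussion Block overlap.
Woodwind Block starts after Tech Overdub ends, so Tech Overdub has no further overlaps.
Woodwind Block starts after Percussion Block ends, so Percussion Block has no further overlaps.
Vocals Overdub starts before Woodwind Block ends → Woodwind Block and Vocals Overdub overlap.
Soloist Mixing starts after Woodwind Block ends.
Soloist Mixing starts after Vocals Overdub ends.
Overlapping pairs: Percussion Block & Tech Overdub, Vocals Overdub & Woodwind Block — 2 in total.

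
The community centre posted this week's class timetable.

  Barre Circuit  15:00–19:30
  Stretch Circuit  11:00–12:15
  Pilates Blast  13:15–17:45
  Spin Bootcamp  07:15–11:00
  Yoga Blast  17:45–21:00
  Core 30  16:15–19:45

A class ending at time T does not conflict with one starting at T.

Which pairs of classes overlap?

Two intervals overlap when each starts before the other ends.
Sorted by start: Spin Bootcamp, Stretch Circuit, Pilates Blast, Barre Circuit, Core 30, Yoga Blast.
Stretch Circuit starts exactly when Spin Bootcamp ends (back-to-back, no overlap), so Spin Bootcamp has no further overlaps.
Pilates Blast starts after Stretch Circuit ends, so Stretch Circuit has no further overlaps.
Barre Circuit starts before Pilates Blast ends → Pilates Blast and Barre Circuit overlap.
Core 30 starts before Pilates Blast ends → Pilates Blast and Core 30 overlap.
Yoga Blast starts exactly when Pilates Blast ends (back-to-back, no overlap).
Core 30 starts before Barre Circuit ends → Barre Circuit and Core 30 overlap.
Yoga Blast starts before Barre Circuit ends → Barre Circuit and Yoga Blast overlap.
Yoga Blast starts before Core 30 ends → Core 30 and Yoga Blast overlap.

Barre Circuit & Core 30, Barre Circuit & Pilates Blast, Barre Circuit & Yoga Blast, Core 30 & Pilates Blast, Core 30 & Yoga Blast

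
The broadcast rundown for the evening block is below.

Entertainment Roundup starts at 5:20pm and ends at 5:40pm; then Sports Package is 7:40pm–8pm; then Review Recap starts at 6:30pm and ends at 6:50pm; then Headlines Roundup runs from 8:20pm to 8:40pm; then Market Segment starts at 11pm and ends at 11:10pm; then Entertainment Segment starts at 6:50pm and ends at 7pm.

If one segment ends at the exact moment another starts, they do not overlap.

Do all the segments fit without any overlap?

Yes

Sorted by start: Entertainment Roundup, Review Recap, Entertainment Segment, Sports Package, Headlines Roundup, Market Segment.
Review Recap starts after Entertainment Roundup ends — done with Entertainment Roundup.
Entertainment Segment starts exactly when Review Recap ends (back-to-back, no overlap) — done with Review Recap.
Sports Package starts after Entertainment Segment ends — done with Entertainment Segment.
Headlines Roundup starts after Sports Package ends — done with Sports Package.
Market Segment starts after Headlines Roundup ends.
Every pair is clear; the schedule has no overlaps.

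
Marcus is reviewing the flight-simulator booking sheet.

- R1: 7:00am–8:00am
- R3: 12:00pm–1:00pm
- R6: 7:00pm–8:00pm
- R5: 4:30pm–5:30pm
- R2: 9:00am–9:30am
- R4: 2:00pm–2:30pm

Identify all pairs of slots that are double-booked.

Sorted by start: R1, R2, R3, R4, R5, R6.
R2 starts after R1 ends — done with R1.
R3 starts after R2 ends — done with R2.
R4 starts after R3 ends — done with R3.
R5 starts after R4 ends — done with R4.
R6 starts after R5 ends.

no overlapping pairs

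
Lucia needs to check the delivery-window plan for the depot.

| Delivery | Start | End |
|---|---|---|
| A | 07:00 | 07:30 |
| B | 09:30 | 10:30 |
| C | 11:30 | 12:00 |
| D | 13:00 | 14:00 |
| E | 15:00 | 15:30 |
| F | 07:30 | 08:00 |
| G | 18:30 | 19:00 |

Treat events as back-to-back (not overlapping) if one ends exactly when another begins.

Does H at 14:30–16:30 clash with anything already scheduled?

Yes — it overlaps E

A: ends 07:30 at or before H starts 14:30 → clear.
F: ends 08:00 at or before H starts 14:30 → clear.
B: ends 10:30 at or before H starts 14:30 → clear.
C: ends 12:00 at or before H starts 14:30 → clear.
D: ends 14:00 at or before H starts 14:30 → clear.
E: starts 15:00 before H ends 16:30, and ends 15:30 after H starts 14:30 → overlap.
G: starts 18:30 at or after H ends 16:30 → clear.
H overlaps E.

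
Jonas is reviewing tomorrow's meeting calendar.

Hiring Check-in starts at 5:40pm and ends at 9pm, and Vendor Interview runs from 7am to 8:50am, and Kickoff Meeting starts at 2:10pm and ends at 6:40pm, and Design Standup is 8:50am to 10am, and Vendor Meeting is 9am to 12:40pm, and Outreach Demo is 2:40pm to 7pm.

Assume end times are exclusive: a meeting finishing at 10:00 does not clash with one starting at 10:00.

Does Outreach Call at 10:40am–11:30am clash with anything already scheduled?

Vendor Interview: ends 8:50am at or before Outreach Call starts 10:40am → clear.
Design Standup: ends 10am at or before Outreach Call starts 10:40am → clear.
Vendor Meeting: starts 9am before Outreach Call ends 11:30am, and ends 12:40pm after Outreach Call starts 10:40am → overlap.
Kickoff Meeting: starts 2:10pm at or after Outreach Call ends 11:30am → clear.
Outreach Demo: starts 2:40pm at or after Outreach Call ends 11:30am → clear.
Hiring Check-in: starts 5:40pm at or after Outreach Call ends 11:30am → clear.
Outreach Call overlaps Vendor Meeting.

Yes — it overlaps Vendor Meeting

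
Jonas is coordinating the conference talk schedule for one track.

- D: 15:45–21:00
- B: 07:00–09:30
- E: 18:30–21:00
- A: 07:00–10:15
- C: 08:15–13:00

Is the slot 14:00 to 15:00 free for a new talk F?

A: ends 10:15 at or before F starts 14:00 → clear.
B: ends 09:30 at or before F starts 14:00 → clear.
C: ends 13:00 at or before F starts 14:00 → clear.
D: starts 15:45 at or after F ends 15:00 → clear.
E: starts 18:30 at or after F ends 15:00 → clear.

Yes — the slot is free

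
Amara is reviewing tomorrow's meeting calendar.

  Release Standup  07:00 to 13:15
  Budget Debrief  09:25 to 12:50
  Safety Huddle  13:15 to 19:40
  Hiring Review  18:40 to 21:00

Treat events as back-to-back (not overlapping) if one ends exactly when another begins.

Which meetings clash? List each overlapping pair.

Two intervals overlap when each starts before the other ends.
Sorted by start: Release Standup, Budget Debrief, Safety Huddle, Hiring Review.
Budget Debrief starts before Release Standup ends → Release Standup and Budget Debrief overlap.
Safety Huddle starts exactly when Release Standup ends (back-to-back, no overlap), so Release Standup has no further overlaps.
Safety Huddle starts after Budget Debrief ends, so Budget Debrief has no further overlaps.
Hiring Review starts before Safety Huddle ends → Safety Huddle and Hiring Review overlap.

Budget Debrief & Release Standup, Hiring Review & Safety Huddle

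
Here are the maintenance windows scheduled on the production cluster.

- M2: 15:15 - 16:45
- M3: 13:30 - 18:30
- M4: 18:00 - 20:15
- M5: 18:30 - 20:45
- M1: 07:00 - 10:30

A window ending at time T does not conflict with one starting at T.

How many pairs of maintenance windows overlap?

Two intervals overlap when each starts before the other ends.
Sorted by start: M1, M3, M2, M4, M5.
M3 starts after M1 ends, so M1 has no further overlaps.
M2 starts before M3 ends → M3 and M2 overlap.
M4 starts before M3 ends → M3 and M4 overlap.
M5 starts exactly when M3 ends (back-to-back, no overlap).
M4 starts after M2 ends, so M2 has no further overlaps.
M5 starts before M4 ends → M4 and M5 overlap.
Overlapping pairs: M2 & M3, M3 & M4, M4 & M5 — 3 in total.

3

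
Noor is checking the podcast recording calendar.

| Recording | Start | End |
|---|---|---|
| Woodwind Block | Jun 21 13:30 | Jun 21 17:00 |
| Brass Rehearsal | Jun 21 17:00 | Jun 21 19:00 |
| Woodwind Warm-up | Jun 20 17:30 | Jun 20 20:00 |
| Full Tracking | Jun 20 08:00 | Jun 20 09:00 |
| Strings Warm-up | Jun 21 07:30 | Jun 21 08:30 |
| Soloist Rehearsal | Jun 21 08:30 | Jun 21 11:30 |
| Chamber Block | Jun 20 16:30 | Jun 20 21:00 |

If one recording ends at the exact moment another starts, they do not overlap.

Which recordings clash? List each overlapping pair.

Sorted by start: Full Tracking, Chamber Block, Woodwind Warm-up, Strings Warm-up, Soloist Rehearsal, Woodwind Block, Brass Rehearsal.
Chamber Block starts after Full Tracking ends — done with Full Tracking.
Woodwind Warm-up starts before Chamber Block ends → Chamber Block and Woodwind Warm-up overlap.
Strings Warm-up starts after Chamber Block ends — done with Chamber Block.
Strings Warm-up starts after Woodwind Warm-up ends — done with Woodwind Warm-up.
Soloist Rehearsal starts exactly when Strings Warm-up ends (back-to-back, no overlap) — done with Strings Warm-up.
Woodwind Block starts after Soloist Rehearsal ends — done with Soloist Rehearsal.
Brass Rehearsal starts exactly when Woodwind Block ends (back-to-back, no overlap).

Chamber Block & Woodwind Warm-up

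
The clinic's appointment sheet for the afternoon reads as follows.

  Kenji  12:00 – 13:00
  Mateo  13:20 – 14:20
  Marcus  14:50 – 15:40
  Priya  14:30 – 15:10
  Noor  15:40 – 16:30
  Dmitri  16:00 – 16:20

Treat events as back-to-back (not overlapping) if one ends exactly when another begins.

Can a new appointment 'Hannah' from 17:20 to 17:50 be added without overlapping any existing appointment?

Kenji: ends 13:00 at or before Hannah starts 17:20 → clear.
Mateo: ends 14:20 at or before Hannah starts 17:20 → clear.
Priya: ends 15:10 at or before Hannah starts 17:20 → clear.
Marcus: ends 15:40 at or before Hannah starts 17:20 → clear.
Noor: ends 16:30 at or before Hannah starts 17:20 → clear.
Dmitri: ends 16:20 at or before Hannah starts 17:20 → clear.

Yes — the slot is free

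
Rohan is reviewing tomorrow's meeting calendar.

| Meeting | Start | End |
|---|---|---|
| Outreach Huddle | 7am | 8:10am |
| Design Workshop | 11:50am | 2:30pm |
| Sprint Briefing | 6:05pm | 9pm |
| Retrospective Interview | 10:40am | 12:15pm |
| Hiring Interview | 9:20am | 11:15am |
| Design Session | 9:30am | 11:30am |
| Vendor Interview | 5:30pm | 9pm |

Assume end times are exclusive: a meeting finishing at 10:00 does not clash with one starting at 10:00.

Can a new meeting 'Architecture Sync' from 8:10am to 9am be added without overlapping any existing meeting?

Outreach Huddle: ends 8:10am at or before Architecture Sync starts 8:10am → clear.
Hiring Interview: starts 9:20am at or after Architecture Sync ends 9am → clear.
Design Session: starts 9:30am at or after Architecture Sync ends 9am → clear.
Retrospective Interview: starts 10:40am at or after Architecture Sync ends 9am → clear.
Design Workshop: starts 11:50am at or after Architecture Sync ends 9am → clear.
Vendor Interview: starts 5:30pm at or after Architecture Sync ends 9am → clear.
Sprint Briefing: starts 6:05pm at or after Architecture Sync ends 9am → clear.

Yes — the slot is free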